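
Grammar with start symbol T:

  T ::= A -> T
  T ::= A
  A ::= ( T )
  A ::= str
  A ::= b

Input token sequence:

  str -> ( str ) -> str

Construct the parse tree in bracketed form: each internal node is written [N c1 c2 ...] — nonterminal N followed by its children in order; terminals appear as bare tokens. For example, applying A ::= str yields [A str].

[T [A str] -> [T [A ( [T [A str]] )] -> [T [A str]]]]

T
A -> T
str -> T
str -> A -> T
str -> ( T ) -> T
str -> ( A ) -> T
str -> ( str ) -> T
str -> ( str ) -> A
str -> ( str ) -> str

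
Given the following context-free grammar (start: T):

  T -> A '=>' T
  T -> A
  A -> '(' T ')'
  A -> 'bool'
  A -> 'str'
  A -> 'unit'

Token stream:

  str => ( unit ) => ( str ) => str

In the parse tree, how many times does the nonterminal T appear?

[T [A str] => [T [A ( [T [A unit]] )] => [T [A ( [T [A str]] )] => [T [A str]]]]]

6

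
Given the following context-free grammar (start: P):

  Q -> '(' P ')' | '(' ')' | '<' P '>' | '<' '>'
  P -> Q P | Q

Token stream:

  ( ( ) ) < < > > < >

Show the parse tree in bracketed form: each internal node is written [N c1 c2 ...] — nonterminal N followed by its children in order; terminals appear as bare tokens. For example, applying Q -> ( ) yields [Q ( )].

P
Q P
( P ) P
( Q ) P
( ( ) ) P
( ( ) ) Q P
( ( ) ) < P > P
( ( ) ) < Q > P
( ( ) ) < < > > P
( ( ) ) < < > > Q
( ( ) ) < < > > < >

[P [Q ( [P [Q ( )]] )] [P [Q < [P [Q < >]] >] [P [Q < >]]]]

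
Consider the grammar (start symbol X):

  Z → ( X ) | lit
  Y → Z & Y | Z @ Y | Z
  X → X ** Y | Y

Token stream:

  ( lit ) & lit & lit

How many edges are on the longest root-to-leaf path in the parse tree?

6

[X [Y [Z ( [X [Y [Z lit]]] )] & [Y [Z lit] & [Y [Z lit]]]]]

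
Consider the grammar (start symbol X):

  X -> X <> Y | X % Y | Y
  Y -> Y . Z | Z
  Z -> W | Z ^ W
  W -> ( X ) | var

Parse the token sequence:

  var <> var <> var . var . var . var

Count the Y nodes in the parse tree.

6

[X [X [X [Y [Z [W var]]]] <> [Y [Z [W var]]]] <> [Y [Y [Y [Y [Z [W var]]] . [Z [W var]]] . [Z [W var]]] . [Z [W var]]]]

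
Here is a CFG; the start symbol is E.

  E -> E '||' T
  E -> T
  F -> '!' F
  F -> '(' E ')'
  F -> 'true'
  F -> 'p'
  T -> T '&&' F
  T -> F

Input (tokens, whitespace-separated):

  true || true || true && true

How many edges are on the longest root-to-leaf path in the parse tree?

[E [E [E [T [F true]]] || [T [F true]]] || [T [T [F true]] && [F true]]]

5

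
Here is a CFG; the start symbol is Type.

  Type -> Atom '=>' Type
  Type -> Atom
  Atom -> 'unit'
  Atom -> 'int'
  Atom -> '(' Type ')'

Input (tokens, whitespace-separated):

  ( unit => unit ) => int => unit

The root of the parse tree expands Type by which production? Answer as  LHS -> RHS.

[Type [Atom ( [Type [Atom unit] => [Type [Atom unit]]] )] => [Type [Atom int] => [Type [Atom unit]]]]

Type -> Atom '=>' Type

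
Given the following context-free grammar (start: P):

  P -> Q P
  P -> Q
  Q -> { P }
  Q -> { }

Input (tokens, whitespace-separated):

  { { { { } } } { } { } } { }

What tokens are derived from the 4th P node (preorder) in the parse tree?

[P [Q { [P [Q { [P [Q { [P [Q { }]] }]] }] [P [Q { }] [P [Q { }]]]] }] [P [Q { }]]]

{ }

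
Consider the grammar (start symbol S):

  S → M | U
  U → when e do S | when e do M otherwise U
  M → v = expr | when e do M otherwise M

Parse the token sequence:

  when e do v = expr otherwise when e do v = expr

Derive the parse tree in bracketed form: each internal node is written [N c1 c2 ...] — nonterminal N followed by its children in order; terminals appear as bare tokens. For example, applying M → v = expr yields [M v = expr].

S
U
when e do M otherwise U
when e do v = expr otherwise U
when e do v = expr otherwise when e do S
when e do v = expr otherwise when e do M
when e do v = expr otherwise when e do v = expr

[S [U when e do [M v = expr] otherwise [U when e do [S [M v = expr]]]]]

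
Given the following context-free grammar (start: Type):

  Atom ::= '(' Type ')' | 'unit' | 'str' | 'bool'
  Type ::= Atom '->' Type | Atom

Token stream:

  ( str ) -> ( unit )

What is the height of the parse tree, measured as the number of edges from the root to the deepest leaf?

5

[Type [Atom ( [Type [Atom str]] )] -> [Type [Atom ( [Type [Atom unit]] )]]]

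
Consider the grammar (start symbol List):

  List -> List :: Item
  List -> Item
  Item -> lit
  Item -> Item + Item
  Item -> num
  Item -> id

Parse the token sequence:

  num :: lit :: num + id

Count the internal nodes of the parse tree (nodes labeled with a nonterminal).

[List [List [List [Item num]] :: [Item lit]] :: [Item [Item num] + [Item id]]]

8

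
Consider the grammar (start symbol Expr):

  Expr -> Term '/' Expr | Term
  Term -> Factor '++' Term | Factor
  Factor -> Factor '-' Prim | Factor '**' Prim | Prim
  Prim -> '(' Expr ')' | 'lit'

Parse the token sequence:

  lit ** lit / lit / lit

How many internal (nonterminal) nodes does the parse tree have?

14

[Expr [Term [Factor [Factor [Prim lit]] ** [Prim lit]]] / [Expr [Term [Factor [Prim lit]]] / [Expr [Term [Factor [Prim lit]]]]]]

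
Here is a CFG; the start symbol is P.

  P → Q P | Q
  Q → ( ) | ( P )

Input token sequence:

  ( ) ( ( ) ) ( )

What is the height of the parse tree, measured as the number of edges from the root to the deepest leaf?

5

[P [Q ( )] [P [Q ( [P [Q ( )]] )] [P [Q ( )]]]]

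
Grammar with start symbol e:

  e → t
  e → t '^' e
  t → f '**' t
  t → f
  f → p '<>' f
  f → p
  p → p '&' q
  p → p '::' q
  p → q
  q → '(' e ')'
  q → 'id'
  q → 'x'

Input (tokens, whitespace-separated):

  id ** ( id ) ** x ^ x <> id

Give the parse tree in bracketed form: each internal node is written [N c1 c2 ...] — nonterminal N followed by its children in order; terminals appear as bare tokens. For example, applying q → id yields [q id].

[e [t [f [p [q id]]] ** [t [f [p [q ( [e [t [f [p [q id]]]]] )]]] ** [t [f [p [q x]]]]]] ^ [e [t [f [p [q x]] <> [f [p [q id]]]]]]]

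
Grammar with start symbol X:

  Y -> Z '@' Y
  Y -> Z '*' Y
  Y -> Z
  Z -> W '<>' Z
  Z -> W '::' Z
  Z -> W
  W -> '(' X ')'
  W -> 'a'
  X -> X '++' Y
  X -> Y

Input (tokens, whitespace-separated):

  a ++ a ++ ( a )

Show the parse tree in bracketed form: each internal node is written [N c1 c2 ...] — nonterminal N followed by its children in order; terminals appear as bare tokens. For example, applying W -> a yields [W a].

X
X ++ Y
X ++ Y ++ Y
Y ++ Y ++ Y
Z ++ Y ++ Y
W ++ Y ++ Y
a ++ Y ++ Y
a ++ Z ++ Y
a ++ W ++ Y
a ++ a ++ Y
a ++ a ++ Z
a ++ a ++ W
a ++ a ++ ( X )
a ++ a ++ ( Y )
a ++ a ++ ( Z )
a ++ a ++ ( W )
a ++ a ++ ( a )

[X [X [X [Y [Z [W a]]]] ++ [Y [Z [W a]]]] ++ [Y [Z [W ( [X [Y [Z [W a]]]] )]]]]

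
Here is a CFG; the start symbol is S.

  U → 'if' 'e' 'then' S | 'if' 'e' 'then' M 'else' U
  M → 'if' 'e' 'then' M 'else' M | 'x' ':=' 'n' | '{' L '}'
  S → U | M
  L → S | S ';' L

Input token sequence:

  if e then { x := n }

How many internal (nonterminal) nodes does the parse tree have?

[S [U if e then [S [M { [L [S [M x := n]]] }]]]]

7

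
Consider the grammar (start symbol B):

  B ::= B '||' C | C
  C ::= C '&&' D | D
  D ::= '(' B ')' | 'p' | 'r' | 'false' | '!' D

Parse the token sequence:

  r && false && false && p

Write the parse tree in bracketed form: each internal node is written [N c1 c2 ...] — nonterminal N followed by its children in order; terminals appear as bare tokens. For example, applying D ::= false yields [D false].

[B [C [C [C [C [D r]] && [D false]] && [D false]] && [D p]]]

B
C
C && D
C && D && D
C && D && D && D
D && D && D && D
r && D && D && D
r && false && D && D
r && false && false && D
r && false && false && p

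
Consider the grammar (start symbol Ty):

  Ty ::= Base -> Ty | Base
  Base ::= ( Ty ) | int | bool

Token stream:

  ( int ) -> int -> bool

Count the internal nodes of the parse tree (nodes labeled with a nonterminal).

8

[Ty [Base ( [Ty [Base int]] )] -> [Ty [Base int] -> [Ty [Base bool]]]]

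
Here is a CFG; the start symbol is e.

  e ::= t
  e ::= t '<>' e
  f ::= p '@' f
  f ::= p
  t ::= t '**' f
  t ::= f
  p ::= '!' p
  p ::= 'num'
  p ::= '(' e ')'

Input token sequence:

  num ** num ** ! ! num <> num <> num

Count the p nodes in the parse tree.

7

[e [t [t [t [f [p num]]] ** [f [p num]]] ** [f [p ! [p ! [p num]]]]] <> [e [t [f [p num]]] <> [e [t [f [p num]]]]]]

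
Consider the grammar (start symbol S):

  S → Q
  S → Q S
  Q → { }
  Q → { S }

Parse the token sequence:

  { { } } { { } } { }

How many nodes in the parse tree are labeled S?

[S [Q { [S [Q { }]] }] [S [Q { [S [Q { }]] }] [S [Q { }]]]]

5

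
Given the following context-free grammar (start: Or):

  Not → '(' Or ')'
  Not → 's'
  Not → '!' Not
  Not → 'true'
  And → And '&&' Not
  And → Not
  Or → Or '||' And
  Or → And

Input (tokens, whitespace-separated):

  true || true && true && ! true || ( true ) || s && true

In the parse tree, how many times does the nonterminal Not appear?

[Or [Or [Or [Or [And [Not true]]] || [And [And [And [Not true]] && [Not true]] && [Not ! [Not true]]]] || [And [Not ( [Or [And [Not true]]] )]]] || [And [And [Not s]] && [Not true]]]

9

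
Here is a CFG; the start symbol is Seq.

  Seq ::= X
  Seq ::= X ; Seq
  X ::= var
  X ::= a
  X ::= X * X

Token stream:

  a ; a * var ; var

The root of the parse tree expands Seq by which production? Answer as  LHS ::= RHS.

Seq ::= X ; Seq

[Seq [X a] ; [Seq [X [X a] * [X var]] ; [Seq [X var]]]]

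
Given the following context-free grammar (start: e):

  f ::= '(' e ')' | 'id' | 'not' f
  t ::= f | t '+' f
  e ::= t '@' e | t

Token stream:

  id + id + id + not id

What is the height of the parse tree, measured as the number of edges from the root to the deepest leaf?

[e [t [t [t [t [f id]] + [f id]] + [f id]] + [f not [f id]]]]

6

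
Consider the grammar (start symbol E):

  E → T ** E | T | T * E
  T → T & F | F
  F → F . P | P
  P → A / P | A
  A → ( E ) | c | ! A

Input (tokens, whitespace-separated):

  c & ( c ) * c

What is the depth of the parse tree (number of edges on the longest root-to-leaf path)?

[E [T [T [F [P [A c]]]] & [F [P [A ( [E [T [F [P [A c]]]]] )]]]] * [E [T [F [P [A c]]]]]]

10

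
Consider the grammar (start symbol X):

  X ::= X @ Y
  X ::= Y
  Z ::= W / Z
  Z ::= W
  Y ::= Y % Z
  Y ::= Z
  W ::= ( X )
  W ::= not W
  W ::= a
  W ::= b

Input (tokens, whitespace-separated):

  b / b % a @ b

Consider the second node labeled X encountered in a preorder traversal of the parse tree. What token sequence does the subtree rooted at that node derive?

b / b % a

[X [X [Y [Y [Z [W b] / [Z [W b]]]] % [Z [W a]]]] @ [Y [Z [W b]]]]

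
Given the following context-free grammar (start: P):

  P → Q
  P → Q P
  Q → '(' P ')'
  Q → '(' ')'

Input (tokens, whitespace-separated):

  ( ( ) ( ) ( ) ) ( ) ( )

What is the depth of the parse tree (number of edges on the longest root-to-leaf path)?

[P [Q ( [P [Q ( )] [P [Q ( )] [P [Q ( )]]]] )] [P [Q ( )] [P [Q ( )]]]]

6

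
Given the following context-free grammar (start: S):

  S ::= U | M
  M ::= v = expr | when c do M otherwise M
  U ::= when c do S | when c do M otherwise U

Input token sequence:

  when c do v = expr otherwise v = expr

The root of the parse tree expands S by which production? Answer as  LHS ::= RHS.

[S [M when c do [M v = expr] otherwise [M v = expr]]]

S ::= M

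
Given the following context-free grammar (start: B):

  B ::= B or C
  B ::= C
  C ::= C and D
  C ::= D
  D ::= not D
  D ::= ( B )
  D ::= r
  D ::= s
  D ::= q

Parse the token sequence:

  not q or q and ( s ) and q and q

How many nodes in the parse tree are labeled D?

7

[B [B [C [D not [D q]]]] or [C [C [C [C [D q]] and [D ( [B [C [D s]]] )]] and [D q]] and [D q]]]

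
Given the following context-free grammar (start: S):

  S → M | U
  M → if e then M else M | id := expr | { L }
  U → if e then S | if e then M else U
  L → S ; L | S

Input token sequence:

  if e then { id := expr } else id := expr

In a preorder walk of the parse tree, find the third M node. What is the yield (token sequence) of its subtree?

id := expr

[S [M if e then [M { [L [S [M id := expr]]] }] else [M id := expr]]]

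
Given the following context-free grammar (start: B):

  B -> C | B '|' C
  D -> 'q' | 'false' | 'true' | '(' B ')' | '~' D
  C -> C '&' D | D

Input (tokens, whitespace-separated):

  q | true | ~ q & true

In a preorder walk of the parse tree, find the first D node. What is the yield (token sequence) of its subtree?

[B [B [B [C [D q]]] | [C [D true]]] | [C [C [D ~ [D q]]] & [D true]]]

q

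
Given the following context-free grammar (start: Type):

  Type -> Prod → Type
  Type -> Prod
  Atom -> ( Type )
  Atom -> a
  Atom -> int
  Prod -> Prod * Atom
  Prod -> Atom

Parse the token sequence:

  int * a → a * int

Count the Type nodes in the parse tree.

[Type [Prod [Prod [Atom int]] * [Atom a]] → [Type [Prod [Prod [Atom a]] * [Atom int]]]]

2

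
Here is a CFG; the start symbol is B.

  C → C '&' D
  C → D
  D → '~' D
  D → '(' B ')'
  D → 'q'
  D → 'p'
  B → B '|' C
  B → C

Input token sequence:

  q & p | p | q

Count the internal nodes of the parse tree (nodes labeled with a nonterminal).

11

[B [B [B [C [C [D q]] & [D p]]] | [C [D p]]] | [C [D q]]]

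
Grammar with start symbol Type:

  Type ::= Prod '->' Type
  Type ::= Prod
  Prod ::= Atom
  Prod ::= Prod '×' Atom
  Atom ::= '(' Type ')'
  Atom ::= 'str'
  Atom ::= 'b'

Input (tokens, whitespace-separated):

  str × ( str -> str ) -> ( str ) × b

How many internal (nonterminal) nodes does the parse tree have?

19

[Type [Prod [Prod [Atom str]] × [Atom ( [Type [Prod [Atom str]] -> [Type [Prod [Atom str]]]] )]] -> [Type [Prod [Prod [Atom ( [Type [Prod [Atom str]]] )]] × [Atom b]]]]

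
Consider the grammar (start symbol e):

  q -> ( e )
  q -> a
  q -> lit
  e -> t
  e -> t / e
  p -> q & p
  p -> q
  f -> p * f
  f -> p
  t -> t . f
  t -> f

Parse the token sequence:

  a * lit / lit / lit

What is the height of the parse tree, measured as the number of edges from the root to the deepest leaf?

[e [t [f [p [q a]] * [f [p [q lit]]]]] / [e [t [f [p [q lit]]]] / [e [t [f [p [q lit]]]]]]]

7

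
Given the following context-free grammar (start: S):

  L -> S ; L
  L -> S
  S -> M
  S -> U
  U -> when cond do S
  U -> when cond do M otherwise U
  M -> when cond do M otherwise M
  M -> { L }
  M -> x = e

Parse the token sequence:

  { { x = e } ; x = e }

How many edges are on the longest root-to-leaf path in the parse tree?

[S [M { [L [S [M { [L [S [M x = e]]] }]] ; [L [S [M x = e]]]] }]]

8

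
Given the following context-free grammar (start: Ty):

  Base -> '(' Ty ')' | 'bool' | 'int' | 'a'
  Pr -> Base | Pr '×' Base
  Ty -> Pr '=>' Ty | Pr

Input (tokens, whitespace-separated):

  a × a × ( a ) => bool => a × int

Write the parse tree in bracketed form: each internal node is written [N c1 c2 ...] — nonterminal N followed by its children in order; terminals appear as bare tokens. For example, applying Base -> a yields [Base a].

Ty
Pr => Ty
Pr × Base => Ty
Pr × Base × Base => Ty
Base × Base × Base => Ty
a × Base × Base => Ty
a × a × Base => Ty
a × a × ( Ty ) => Ty
a × a × ( Pr ) => Ty
a × a × ( Base ) => Ty
a × a × ( a ) => Ty
a × a × ( a ) => Pr => Ty
a × a × ( a ) => Base => Ty
a × a × ( a ) => bool => Ty
a × a × ( a ) => bool => Pr
a × a × ( a ) => bool => Pr × Base
a × a × ( a ) => bool => Base × Base
a × a × ( a ) => bool => a × Base
a × a × ( a ) => bool => a × int

[Ty [Pr [Pr [Pr [Base a]] × [Base a]] × [Base ( [Ty [Pr [Base a]]] )]] => [Ty [Pr [Base bool]] => [Ty [Pr [Pr [Base a]] × [Base int]]]]]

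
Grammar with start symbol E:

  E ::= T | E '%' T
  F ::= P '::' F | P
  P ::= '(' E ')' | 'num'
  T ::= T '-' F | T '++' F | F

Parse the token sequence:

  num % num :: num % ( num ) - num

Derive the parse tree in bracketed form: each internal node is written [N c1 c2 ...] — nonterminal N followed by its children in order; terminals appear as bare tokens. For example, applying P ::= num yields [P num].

[E [E [E [T [F [P num]]]] % [T [F [P num] :: [F [P num]]]]] % [T [T [F [P ( [E [T [F [P num]]]] )]]] - [F [P num]]]]

E
E % T
E % T % T
T % T % T
F % T % T
P % T % T
num % T % T
num % F % T
num % P :: F % T
num % num :: F % T
num % num :: P % T
num % num :: num % T
num % num :: num % T - F
num % num :: num % F - F
num % num :: num % P - F
num % num :: num % ( E ) - F
num % num :: num % ( T ) - F
num % num :: num % ( F ) - F
num % num :: num % ( P ) - F
num % num :: num % ( num ) - F
num % num :: num % ( num ) - P
num % num :: num % ( num ) - num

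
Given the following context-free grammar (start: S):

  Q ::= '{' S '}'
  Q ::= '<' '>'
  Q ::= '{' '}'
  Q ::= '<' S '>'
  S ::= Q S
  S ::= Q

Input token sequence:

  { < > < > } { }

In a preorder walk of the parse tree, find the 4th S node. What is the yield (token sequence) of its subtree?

[S [Q { [S [Q < >] [S [Q < >]]] }] [S [Q { }]]]

{ }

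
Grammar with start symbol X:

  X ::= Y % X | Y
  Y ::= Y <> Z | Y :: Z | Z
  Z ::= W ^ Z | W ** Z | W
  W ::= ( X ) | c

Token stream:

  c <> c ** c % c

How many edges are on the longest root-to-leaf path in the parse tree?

[X [Y [Y [Z [W c]]] <> [Z [W c] ** [Z [W c]]]] % [X [Y [Z [W c]]]]]

5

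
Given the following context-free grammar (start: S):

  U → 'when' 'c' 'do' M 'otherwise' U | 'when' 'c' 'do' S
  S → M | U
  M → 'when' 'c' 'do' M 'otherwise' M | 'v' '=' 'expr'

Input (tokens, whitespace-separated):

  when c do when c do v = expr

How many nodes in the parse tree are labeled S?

[S [U when c do [S [U when c do [S [M v = expr]]]]]]

3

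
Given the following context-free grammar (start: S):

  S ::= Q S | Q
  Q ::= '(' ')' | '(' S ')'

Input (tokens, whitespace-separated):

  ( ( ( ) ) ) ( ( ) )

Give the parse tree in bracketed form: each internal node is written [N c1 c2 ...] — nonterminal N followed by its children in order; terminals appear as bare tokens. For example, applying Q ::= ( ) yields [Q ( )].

S
Q S
( S ) S
( Q ) S
( ( S ) ) S
( ( Q ) ) S
( ( ( ) ) ) S
( ( ( ) ) ) Q
( ( ( ) ) ) ( S )
( ( ( ) ) ) ( Q )
( ( ( ) ) ) ( ( ) )

[S [Q ( [S [Q ( [S [Q ( )]] )]] )] [S [Q ( [S [Q ( )]] )]]]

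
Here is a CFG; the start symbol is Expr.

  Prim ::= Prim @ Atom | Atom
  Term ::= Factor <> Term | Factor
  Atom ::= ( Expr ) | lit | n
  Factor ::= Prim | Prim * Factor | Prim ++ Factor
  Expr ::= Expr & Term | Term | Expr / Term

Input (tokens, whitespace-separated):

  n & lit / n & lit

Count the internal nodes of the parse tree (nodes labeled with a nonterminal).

20

[Expr [Expr [Expr [Expr [Term [Factor [Prim [Atom n]]]]] & [Term [Factor [Prim [Atom lit]]]]] / [Term [Factor [Prim [Atom n]]]]] & [Term [Factor [Prim [Atom lit]]]]]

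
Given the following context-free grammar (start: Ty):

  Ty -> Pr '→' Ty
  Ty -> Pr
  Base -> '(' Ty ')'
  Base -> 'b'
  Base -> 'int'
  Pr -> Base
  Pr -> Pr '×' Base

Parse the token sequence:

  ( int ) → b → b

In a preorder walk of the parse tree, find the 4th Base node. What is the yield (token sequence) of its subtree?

b

[Ty [Pr [Base ( [Ty [Pr [Base int]]] )]] → [Ty [Pr [Base b]] → [Ty [Pr [Base b]]]]]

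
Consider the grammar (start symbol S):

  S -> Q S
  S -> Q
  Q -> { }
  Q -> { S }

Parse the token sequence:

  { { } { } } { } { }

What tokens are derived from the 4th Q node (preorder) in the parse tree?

{ }

[S [Q { [S [Q { }] [S [Q { }]]] }] [S [Q { }] [S [Q { }]]]]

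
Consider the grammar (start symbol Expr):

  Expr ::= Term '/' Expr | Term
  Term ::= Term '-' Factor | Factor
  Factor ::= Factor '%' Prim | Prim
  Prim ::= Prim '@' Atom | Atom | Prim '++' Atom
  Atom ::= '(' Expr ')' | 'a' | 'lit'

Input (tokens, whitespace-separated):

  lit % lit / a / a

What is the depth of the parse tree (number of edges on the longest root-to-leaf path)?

[Expr [Term [Factor [Factor [Prim [Atom lit]]] % [Prim [Atom lit]]]] / [Expr [Term [Factor [Prim [Atom a]]]] / [Expr [Term [Factor [Prim [Atom a]]]]]]]

7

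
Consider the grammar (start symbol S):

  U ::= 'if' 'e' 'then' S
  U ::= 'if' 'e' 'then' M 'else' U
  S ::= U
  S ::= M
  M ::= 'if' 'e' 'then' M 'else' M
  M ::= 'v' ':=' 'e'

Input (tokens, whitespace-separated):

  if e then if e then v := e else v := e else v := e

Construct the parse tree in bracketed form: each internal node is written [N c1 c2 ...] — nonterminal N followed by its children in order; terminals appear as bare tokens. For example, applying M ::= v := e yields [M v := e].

[S [M if e then [M if e then [M v := e] else [M v := e]] else [M v := e]]]

S
M
if e then M else M
if e then if e then M else M else M
if e then if e then v := e else M else M
if e then if e then v := e else v := e else M
if e then if e then v := e else v := e else v := e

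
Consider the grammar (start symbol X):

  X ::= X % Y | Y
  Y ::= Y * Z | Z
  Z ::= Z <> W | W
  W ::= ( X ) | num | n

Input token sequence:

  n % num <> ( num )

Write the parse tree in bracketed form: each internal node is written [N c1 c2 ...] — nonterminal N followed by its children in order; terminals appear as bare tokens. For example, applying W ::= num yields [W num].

[X [X [Y [Z [W n]]]] % [Y [Z [Z [W num]] <> [W ( [X [Y [Z [W num]]]] )]]]]

X
X % Y
Y % Y
Z % Y
W % Y
n % Y
n % Z
n % Z <> W
n % W <> W
n % num <> W
n % num <> ( X )
n % num <> ( Y )
n % num <> ( Z )
n % num <> ( W )
n % num <> ( num )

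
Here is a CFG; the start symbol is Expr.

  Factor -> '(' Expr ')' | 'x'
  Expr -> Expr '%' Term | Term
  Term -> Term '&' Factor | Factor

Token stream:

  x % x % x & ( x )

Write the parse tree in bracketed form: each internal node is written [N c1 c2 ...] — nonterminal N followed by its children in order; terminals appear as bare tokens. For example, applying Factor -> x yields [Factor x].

[Expr [Expr [Expr [Term [Factor x]]] % [Term [Factor x]]] % [Term [Term [Factor x]] & [Factor ( [Expr [Term [Factor x]]] )]]]

Expr
Expr % Term
Expr % Term % Term
Term % Term % Term
Factor % Term % Term
x % Term % Term
x % Factor % Term
x % x % Term
x % x % Term & Factor
x % x % Factor & Factor
x % x % x & Factor
x % x % x & ( Expr )
x % x % x & ( Term )
x % x % x & ( Factor )
x % x % x & ( x )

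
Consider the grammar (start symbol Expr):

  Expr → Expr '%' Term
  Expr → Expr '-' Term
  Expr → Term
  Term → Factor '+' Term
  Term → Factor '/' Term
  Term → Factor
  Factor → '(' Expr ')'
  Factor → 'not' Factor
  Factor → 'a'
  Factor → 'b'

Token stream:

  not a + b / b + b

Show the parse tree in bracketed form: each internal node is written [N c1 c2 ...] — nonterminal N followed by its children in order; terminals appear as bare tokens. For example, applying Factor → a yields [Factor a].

Expr
Term
Factor + Term
not Factor + Term
not a + Term
not a + Factor / Term
not a + b / Term
not a + b / Factor + Term
not a + b / b + Term
not a + b / b + Factor
not a + b / b + b

[Expr [Term [Factor not [Factor a]] + [Term [Factor b] / [Term [Factor b] + [Term [Factor b]]]]]]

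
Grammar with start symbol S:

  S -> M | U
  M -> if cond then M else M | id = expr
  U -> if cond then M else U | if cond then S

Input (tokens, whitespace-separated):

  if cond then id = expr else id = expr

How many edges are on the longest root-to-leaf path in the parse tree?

[S [M if cond then [M id = expr] else [M id = expr]]]

3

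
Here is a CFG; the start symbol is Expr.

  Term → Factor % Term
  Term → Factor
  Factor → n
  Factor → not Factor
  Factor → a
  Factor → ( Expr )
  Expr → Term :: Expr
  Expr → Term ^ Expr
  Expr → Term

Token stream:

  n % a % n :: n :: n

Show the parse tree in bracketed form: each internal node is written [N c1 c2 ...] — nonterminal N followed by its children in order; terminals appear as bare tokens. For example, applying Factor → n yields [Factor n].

[Expr [Term [Factor n] % [Term [Factor a] % [Term [Factor n]]]] :: [Expr [Term [Factor n]] :: [Expr [Term [Factor n]]]]]

Expr
Term :: Expr
Factor % Term :: Expr
n % Term :: Expr
n % Factor % Term :: Expr
n % a % Term :: Expr
n % a % Factor :: Expr
n % a % n :: Expr
n % a % n :: Term :: Expr
n % a % n :: Factor :: Expr
n % a % n :: n :: Expr
n % a % n :: n :: Term
n % a % n :: n :: Factor
n % a % n :: n :: n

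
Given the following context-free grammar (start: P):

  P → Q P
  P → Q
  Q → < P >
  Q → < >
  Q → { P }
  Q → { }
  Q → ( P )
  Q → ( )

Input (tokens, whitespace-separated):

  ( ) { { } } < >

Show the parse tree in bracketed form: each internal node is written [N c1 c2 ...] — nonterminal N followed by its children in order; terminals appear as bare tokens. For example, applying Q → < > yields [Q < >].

[P [Q ( )] [P [Q { [P [Q { }]] }] [P [Q < >]]]]

P
Q P
( ) P
( ) Q P
( ) { P } P
( ) { Q } P
( ) { { } } P
( ) { { } } Q
( ) { { } } < >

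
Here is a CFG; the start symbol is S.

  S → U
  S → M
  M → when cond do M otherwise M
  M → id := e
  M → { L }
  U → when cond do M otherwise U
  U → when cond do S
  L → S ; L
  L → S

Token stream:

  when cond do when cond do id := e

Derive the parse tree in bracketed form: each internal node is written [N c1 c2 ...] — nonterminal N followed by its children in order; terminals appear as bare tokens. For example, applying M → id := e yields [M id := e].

[S [U when cond do [S [U when cond do [S [M id := e]]]]]]

S
U
when cond do S
when cond do U
when cond do when cond do S
when cond do when cond do M
when cond do when cond do id := e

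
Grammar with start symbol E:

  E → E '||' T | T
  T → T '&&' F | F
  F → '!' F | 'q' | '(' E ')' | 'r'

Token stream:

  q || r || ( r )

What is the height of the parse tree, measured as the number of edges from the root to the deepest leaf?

[E [E [E [T [F q]]] || [T [F r]]] || [T [F ( [E [T [F r]]] )]]]

6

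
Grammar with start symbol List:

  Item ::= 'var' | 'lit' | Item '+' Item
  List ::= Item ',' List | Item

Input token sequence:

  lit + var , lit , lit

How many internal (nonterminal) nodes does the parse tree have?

[List [Item [Item lit] + [Item var]] , [List [Item lit] , [List [Item lit]]]]

8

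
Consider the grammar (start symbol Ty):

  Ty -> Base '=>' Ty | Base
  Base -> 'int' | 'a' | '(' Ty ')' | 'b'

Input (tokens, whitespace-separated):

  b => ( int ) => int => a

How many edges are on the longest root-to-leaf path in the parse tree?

5

[Ty [Base b] => [Ty [Base ( [Ty [Base int]] )] => [Ty [Base int] => [Ty [Base a]]]]]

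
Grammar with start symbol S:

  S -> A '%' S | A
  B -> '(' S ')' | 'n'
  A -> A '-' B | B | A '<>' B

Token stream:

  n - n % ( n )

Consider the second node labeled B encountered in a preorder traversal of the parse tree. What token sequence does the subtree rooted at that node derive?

[S [A [A [B n]] - [B n]] % [S [A [B ( [S [A [B n]]] )]]]]

n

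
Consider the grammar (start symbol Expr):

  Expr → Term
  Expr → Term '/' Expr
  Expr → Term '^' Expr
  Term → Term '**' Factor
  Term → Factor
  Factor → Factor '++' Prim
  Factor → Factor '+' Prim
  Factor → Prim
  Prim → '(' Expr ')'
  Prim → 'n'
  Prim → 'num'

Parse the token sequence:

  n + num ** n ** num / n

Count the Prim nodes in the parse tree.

5

[Expr [Term [Term [Term [Factor [Factor [Prim n]] + [Prim num]]] ** [Factor [Prim n]]] ** [Factor [Prim num]]] / [Expr [Term [Factor [Prim n]]]]]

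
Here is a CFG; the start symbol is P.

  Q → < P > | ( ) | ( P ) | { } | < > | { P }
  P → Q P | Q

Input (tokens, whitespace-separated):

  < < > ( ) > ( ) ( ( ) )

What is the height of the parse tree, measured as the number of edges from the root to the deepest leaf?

6

[P [Q < [P [Q < >] [P [Q ( )]]] >] [P [Q ( )] [P [Q ( [P [Q ( )]] )]]]]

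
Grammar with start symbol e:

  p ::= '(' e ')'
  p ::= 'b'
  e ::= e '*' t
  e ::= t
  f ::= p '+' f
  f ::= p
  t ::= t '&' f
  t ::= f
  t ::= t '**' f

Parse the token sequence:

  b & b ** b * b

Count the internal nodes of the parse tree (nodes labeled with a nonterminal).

14

[e [e [t [t [t [f [p b]]] & [f [p b]]] ** [f [p b]]]] * [t [f [p b]]]]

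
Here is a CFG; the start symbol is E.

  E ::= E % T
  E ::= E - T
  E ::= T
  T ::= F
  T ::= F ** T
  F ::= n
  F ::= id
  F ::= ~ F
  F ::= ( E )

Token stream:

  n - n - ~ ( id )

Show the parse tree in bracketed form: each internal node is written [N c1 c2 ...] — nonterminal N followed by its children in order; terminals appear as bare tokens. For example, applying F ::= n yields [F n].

[E [E [E [T [F n]]] - [T [F n]]] - [T [F ~ [F ( [E [T [F id]]] )]]]]

E
E - T
E - T - T
T - T - T
F - T - T
n - T - T
n - F - T
n - n - T
n - n - F
n - n - ~ F
n - n - ~ ( E )
n - n - ~ ( T )
n - n - ~ ( F )
n - n - ~ ( id )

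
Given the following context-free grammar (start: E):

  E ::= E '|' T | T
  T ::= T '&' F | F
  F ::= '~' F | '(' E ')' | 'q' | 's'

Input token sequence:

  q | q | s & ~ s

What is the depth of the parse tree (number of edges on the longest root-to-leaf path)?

5

[E [E [E [T [F q]]] | [T [F q]]] | [T [T [F s]] & [F ~ [F s]]]]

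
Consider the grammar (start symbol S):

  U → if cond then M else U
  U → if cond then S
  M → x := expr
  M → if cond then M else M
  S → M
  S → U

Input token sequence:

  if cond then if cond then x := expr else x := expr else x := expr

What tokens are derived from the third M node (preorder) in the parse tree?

x := expr

[S [M if cond then [M if cond then [M x := expr] else [M x := expr]] else [M x := expr]]]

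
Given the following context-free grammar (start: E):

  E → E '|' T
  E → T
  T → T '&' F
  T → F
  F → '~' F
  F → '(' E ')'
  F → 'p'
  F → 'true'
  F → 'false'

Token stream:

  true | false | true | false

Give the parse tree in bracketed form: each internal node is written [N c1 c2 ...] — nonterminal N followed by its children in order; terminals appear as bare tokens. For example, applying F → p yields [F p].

[E [E [E [E [T [F true]]] | [T [F false]]] | [T [F true]]] | [T [F false]]]

E
E | T
E | T | T
E | T | T | T
T | T | T | T
F | T | T | T
true | T | T | T
true | F | T | T
true | false | T | T
true | false | F | T
true | false | true | T
true | false | true | F
true | false | true | false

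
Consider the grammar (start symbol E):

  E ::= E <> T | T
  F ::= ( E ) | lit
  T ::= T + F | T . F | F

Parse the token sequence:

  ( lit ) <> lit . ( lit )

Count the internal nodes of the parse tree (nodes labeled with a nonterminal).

14

[E [E [T [F ( [E [T [F lit]]] )]]] <> [T [T [F lit]] . [F ( [E [T [F lit]]] )]]]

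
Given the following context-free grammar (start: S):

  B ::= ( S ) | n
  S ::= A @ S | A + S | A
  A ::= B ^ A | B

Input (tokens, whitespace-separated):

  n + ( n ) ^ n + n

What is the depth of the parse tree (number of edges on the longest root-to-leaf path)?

7

[S [A [B n]] + [S [A [B ( [S [A [B n]]] )] ^ [A [B n]]] + [S [A [B n]]]]]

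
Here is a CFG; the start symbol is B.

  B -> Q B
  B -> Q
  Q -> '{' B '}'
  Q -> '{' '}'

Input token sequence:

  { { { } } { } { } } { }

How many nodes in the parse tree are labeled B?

6

[B [Q { [B [Q { [B [Q { }]] }] [B [Q { }] [B [Q { }]]]] }] [B [Q { }]]]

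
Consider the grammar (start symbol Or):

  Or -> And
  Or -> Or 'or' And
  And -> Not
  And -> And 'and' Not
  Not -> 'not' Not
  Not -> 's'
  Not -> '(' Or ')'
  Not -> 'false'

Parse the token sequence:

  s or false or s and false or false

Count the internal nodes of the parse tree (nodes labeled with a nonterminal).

14

[Or [Or [Or [Or [And [Not s]]] or [And [Not false]]] or [And [And [Not s]] and [Not false]]] or [And [Not false]]]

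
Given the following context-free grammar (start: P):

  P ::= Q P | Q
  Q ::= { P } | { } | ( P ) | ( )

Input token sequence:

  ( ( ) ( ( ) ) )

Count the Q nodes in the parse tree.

4

[P [Q ( [P [Q ( )] [P [Q ( [P [Q ( )]] )]]] )]]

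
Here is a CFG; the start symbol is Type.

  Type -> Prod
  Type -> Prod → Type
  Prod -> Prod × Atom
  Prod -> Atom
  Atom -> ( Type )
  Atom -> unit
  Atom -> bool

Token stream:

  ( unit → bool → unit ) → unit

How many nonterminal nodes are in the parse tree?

[Type [Prod [Atom ( [Type [Prod [Atom unit]] → [Type [Prod [Atom bool]] → [Type [Prod [Atom unit]]]]] )]] → [Type [Prod [Atom unit]]]]

15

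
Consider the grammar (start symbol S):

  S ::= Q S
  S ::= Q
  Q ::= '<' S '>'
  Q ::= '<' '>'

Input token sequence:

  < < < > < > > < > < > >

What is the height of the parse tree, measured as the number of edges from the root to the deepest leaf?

[S [Q < [S [Q < [S [Q < >] [S [Q < >]]] >] [S [Q < >] [S [Q < >]]]] >]]

7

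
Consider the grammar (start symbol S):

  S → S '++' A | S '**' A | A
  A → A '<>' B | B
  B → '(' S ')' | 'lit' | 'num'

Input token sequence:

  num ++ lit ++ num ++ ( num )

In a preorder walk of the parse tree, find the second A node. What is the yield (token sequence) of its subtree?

lit

[S [S [S [S [A [B num]]] ++ [A [B lit]]] ++ [A [B num]]] ++ [A [B ( [S [A [B num]]] )]]]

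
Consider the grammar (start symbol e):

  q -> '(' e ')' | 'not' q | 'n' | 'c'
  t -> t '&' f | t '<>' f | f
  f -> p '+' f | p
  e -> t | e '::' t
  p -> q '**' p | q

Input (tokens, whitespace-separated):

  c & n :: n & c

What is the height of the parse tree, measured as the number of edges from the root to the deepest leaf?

[e [e [t [t [f [p [q c]]]] & [f [p [q n]]]]] :: [t [t [f [p [q n]]]] & [f [p [q c]]]]]

7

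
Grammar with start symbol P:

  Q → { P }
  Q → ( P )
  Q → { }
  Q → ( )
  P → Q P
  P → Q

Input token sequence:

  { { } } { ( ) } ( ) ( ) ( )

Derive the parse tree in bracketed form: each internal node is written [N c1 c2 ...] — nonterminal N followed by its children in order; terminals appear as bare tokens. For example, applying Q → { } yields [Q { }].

P
Q P
{ P } P
{ Q } P
{ { } } P
{ { } } Q P
{ { } } { P } P
{ { } } { Q } P
{ { } } { ( ) } P
{ { } } { ( ) } Q P
{ { } } { ( ) } ( ) P
{ { } } { ( ) } ( ) Q P
{ { } } { ( ) } ( ) ( ) P
{ { } } { ( ) } ( ) ( ) Q
{ { } } { ( ) } ( ) ( ) ( )

[P [Q { [P [Q { }]] }] [P [Q { [P [Q ( )]] }] [P [Q ( )] [P [Q ( )] [P [Q ( )]]]]]]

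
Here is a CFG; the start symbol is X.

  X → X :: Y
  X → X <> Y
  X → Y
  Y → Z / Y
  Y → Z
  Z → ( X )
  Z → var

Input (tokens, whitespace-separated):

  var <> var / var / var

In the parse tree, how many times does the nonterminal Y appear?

4

[X [X [Y [Z var]]] <> [Y [Z var] / [Y [Z var] / [Y [Z var]]]]]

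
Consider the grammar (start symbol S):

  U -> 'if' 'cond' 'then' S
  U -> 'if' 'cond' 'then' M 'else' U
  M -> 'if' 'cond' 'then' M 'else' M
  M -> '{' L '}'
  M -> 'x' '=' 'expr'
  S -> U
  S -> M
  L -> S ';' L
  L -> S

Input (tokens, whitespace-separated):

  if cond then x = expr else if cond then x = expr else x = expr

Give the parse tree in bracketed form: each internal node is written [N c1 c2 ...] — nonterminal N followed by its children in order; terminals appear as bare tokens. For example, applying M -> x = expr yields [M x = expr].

[S [M if cond then [M x = expr] else [M if cond then [M x = expr] else [M x = expr]]]]

S
M
if cond then M else M
if cond then x = expr else M
if cond then x = expr else if cond then M else M
if cond then x = expr else if cond then x = expr else M
if cond then x = expr else if cond then x = expr else x = expr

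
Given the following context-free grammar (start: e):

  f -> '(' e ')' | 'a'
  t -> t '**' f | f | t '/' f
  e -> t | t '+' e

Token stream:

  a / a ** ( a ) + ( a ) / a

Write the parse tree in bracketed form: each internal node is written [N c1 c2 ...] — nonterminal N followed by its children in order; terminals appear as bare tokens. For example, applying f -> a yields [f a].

e
t + e
t ** f + e
t / f ** f + e
f / f ** f + e
a / f ** f + e
a / a ** f + e
a / a ** ( e ) + e
a / a ** ( t ) + e
a / a ** ( f ) + e
a / a ** ( a ) + e
a / a ** ( a ) + t
a / a ** ( a ) + t / f
a / a ** ( a ) + f / f
a / a ** ( a ) + ( e ) / f
a / a ** ( a ) + ( t ) / f
a / a ** ( a ) + ( f ) / f
a / a ** ( a ) + ( a ) / f
a / a ** ( a ) + ( a ) / a

[e [t [t [t [f a]] / [f a]] ** [f ( [e [t [f a]]] )]] + [e [t [t [f ( [e [t [f a]]] )]] / [f a]]]]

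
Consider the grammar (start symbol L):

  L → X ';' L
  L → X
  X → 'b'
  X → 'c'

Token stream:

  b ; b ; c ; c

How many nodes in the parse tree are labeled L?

4

[L [X b] ; [L [X b] ; [L [X c] ; [L [X c]]]]]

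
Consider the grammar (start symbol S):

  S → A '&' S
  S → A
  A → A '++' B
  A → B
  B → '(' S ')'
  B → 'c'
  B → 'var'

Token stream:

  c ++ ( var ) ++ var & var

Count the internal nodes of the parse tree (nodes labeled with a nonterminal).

13

[S [A [A [A [B c]] ++ [B ( [S [A [B var]]] )]] ++ [B var]] & [S [A [B var]]]]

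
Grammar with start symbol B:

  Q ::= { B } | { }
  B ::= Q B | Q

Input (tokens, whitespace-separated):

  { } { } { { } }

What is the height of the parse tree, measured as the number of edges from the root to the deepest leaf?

[B [Q { }] [B [Q { }] [B [Q { [B [Q { }]] }]]]]

6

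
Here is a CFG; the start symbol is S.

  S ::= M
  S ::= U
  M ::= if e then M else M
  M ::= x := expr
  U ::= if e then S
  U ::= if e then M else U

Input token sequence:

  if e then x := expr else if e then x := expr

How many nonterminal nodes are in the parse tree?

6

[S [U if e then [M x := expr] else [U if e then [S [M x := expr]]]]]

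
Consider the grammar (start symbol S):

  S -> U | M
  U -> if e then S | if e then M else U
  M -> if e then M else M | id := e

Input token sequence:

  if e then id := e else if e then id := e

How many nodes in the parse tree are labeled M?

2

[S [U if e then [M id := e] else [U if e then [S [M id := e]]]]]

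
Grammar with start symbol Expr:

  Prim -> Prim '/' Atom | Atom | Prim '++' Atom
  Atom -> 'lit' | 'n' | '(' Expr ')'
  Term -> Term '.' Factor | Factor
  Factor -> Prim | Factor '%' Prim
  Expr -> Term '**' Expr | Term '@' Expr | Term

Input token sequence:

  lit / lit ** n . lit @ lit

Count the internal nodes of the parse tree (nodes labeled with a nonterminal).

[Expr [Term [Factor [Prim [Prim [Atom lit]] / [Atom lit]]]] ** [Expr [Term [Term [Factor [Prim [Atom n]]]] . [Factor [Prim [Atom lit]]]] @ [Expr [Term [Factor [Prim [Atom lit]]]]]]]

21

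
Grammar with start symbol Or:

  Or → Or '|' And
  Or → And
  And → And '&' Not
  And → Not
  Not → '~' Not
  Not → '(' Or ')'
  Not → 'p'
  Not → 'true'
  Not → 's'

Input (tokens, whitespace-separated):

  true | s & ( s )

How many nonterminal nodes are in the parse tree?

[Or [Or [And [Not true]]] | [And [And [Not s]] & [Not ( [Or [And [Not s]]] )]]]

11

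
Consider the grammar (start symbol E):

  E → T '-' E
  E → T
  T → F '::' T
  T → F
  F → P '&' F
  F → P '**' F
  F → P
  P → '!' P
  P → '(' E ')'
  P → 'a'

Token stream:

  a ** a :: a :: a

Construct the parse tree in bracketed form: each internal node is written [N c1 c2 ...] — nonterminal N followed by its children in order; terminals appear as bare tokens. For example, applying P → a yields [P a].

E
T
F :: T
P ** F :: T
a ** F :: T
a ** P :: T
a ** a :: T
a ** a :: F :: T
a ** a :: P :: T
a ** a :: a :: T
a ** a :: a :: F
a ** a :: a :: P
a ** a :: a :: a

[E [T [F [P a] ** [F [P a]]] :: [T [F [P a]] :: [T [F [P a]]]]]]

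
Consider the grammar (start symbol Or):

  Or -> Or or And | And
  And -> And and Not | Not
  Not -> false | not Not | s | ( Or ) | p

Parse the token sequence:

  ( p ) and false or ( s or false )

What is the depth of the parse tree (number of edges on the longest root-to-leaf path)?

[Or [Or [And [And [Not ( [Or [And [Not p]]] )]] and [Not false]]] or [And [Not ( [Or [Or [And [Not s]]] or [And [Not false]]] )]]]

8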